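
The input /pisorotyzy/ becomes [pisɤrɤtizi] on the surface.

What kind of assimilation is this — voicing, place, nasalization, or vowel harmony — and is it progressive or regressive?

vowel harmony, progressive

/o/→[ɤ] /o/→[ɤ] /y/→[i] /y/→[i].
Vowels agree with the first vowel, so the harmony is progressive.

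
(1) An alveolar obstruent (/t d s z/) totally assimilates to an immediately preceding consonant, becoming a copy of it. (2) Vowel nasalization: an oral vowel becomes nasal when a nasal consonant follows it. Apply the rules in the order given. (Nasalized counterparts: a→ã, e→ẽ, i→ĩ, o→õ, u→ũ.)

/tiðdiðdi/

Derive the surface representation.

[tiððiðði]

Rule 1: /d/ after /ð/ → [ð] (total assimilation)
Rule 1: /d/ after /ð/ → [ð] (total assimilation)
After rule 1: tiððiðði
Rule 2: no segment meets the rule's conditions; no change.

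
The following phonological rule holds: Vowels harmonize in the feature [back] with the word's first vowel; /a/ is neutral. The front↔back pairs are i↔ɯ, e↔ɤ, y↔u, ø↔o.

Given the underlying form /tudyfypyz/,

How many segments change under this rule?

3

/y/ harmonizes with /u/ ([+back]) → [u]
/y/ harmonizes with /u/ ([+back]) → [u]
/y/ harmonizes with /u/ ([+back]) → [u]
3 segments change.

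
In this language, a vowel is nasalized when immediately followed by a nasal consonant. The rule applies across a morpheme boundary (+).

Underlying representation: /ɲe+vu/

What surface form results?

no segment meets the rule's conditions; no change.

[ɲe+vu]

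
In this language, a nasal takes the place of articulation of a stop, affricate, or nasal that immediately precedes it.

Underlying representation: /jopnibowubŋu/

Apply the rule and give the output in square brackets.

/n/ after /p/ (labial) → [m]
/ŋ/ after /b/ (labial) → [m]

[jopmibowubmu]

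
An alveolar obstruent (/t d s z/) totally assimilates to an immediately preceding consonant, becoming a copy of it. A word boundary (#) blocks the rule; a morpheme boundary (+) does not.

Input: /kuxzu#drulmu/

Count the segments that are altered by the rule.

1

/z/ after /x/ → [x] (total assimilation)
1 segment changes.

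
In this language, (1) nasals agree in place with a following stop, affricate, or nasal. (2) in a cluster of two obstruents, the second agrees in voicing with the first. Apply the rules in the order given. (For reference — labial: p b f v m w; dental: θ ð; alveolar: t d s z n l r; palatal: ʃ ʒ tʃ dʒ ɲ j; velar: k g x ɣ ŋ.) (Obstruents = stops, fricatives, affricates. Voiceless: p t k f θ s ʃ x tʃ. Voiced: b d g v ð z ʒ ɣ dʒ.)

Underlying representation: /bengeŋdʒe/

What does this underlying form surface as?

[beŋgeɲdʒe]

Rule 1: /n/ before /g/ (velar) → [ŋ]
Rule 1: /ŋ/ before /dʒ/ (palatal) → [ɲ]
After rule 1: beŋgeɲdʒe
Rule 2: no segment meets the rule's conditions; no change.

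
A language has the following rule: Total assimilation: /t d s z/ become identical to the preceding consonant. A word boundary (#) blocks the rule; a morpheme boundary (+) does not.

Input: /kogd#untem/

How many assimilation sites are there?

2

/d/ after /g/ → [g] (total assimilation)
/t/ after /n/ → [n] (total assimilation)
2 segments change.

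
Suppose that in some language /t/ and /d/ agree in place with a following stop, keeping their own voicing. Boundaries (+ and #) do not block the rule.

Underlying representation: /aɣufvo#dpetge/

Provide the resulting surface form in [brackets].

/d/ before /p/ (labial) → [b]
/t/ before /g/ (velar) → [k]

[aɣufvo#bpekge]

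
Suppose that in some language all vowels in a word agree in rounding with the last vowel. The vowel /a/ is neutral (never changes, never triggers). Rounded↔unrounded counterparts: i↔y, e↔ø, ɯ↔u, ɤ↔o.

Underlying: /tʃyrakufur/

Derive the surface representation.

[tʃyrakufur]

no segment meets the rule's conditions; no change.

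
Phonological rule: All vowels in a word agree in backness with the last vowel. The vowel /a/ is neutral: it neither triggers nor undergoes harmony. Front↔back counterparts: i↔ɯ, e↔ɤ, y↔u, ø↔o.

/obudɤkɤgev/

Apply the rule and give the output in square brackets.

[øbydekegev]

/o/ harmonizes with /e/ ([-back]) → [ø]
/u/ harmonizes with /e/ ([-back]) → [y]
/ɤ/ harmonizes with /e/ ([-back]) → [e]
/ɤ/ harmonizes with /e/ ([-back]) → [e]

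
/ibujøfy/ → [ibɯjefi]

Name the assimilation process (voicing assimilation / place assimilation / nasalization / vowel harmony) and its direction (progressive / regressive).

vowel harmony, progressive

/u/→[ɯ] /ø/→[e] /y/→[i].
Vowels agree with the first vowel, so the harmony is progressive.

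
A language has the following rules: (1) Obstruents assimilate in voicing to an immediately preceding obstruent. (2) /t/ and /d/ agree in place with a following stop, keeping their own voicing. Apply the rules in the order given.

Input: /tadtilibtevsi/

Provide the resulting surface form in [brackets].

Rule 1: /t/ after /d/ (voiced) → [d]
Rule 1: /t/ after /b/ (voiced) → [d]
Rule 1: /s/ after /v/ (voiced) → [z]
After rule 1: taddilibdevzi
Rule 2: no segment meets the rule's conditions; no change.

[taddilibdevzi]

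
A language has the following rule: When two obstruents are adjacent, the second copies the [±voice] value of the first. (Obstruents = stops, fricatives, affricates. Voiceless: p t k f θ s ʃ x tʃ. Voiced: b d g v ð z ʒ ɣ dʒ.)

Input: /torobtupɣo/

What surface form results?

/t/ after /b/ (voiced) → [d]
/ɣ/ after /p/ (voiceless) → [x]

[torobdupxo]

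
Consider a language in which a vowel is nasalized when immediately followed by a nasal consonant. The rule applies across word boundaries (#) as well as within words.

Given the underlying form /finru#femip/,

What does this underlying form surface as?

[fĩnru#fẽmip]

/i/ before nasal /n/ → [ĩ]
/e/ before nasal /m/ → [ẽ]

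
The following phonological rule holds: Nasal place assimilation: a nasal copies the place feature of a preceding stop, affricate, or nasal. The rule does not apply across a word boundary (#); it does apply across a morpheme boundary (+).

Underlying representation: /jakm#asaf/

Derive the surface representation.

[jakŋ#asaf]

/m/ after /k/ (velar) → [ŋ]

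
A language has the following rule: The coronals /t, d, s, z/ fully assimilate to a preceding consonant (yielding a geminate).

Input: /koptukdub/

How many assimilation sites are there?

/t/ after /p/ → [p] (total assimilation)
/d/ after /k/ → [k] (total assimilation)
2 segments change.

2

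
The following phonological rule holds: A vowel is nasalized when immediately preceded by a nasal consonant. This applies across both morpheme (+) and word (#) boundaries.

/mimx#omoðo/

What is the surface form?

/i/ after nasal /m/ → [ĩ]
/o/ after nasal /m/ → [õ]

[mĩmx#omõðo]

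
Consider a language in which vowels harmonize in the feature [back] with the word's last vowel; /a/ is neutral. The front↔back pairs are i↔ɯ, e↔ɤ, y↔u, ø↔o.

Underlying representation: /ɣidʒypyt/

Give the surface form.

[ɣidʒypyt]

no segment meets the rule's conditions; no change.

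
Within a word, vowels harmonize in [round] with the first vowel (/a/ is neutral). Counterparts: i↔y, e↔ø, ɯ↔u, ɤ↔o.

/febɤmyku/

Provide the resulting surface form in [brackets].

/y/ harmonizes with /e/ ([-round]) → [i]
/u/ harmonizes with /e/ ([-round]) → [ɯ]

[febɤmikɯ]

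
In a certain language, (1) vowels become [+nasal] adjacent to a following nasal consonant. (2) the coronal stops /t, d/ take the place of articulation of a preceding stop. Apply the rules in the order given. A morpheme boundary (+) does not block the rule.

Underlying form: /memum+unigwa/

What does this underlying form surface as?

Rule 1: /e/ before nasal /m/ → [ẽ]
Rule 1: /u/ before nasal /m/ → [ũ]
Rule 1: /u/ before nasal /n/ → [ũ]
After rule 1: mẽmũm+ũnigwa
Rule 2: no segment meets the rule's conditions; no change.

[mẽmũm+ũnigwa]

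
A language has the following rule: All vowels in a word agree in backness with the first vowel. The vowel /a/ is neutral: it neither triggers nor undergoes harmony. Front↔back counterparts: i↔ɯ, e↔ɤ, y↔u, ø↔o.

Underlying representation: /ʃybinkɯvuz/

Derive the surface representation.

[ʃybinkivyz]

/ɯ/ harmonizes with /y/ ([-back]) → [i]
/u/ harmonizes with /y/ ([-back]) → [y]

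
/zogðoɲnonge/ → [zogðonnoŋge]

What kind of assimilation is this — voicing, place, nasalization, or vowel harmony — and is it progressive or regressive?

place assimilation, regressive

/ɲ/→[n] /n/→[ŋ].
Each target copies a feature from the following segment, so the direction is regressive.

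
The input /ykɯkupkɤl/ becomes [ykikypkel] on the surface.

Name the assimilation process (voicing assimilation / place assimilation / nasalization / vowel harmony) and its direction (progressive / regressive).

/ɯ/→[i] /u/→[y] /ɤ/→[e].
Vowels agree with the first vowel, so the harmony is progressive.

vowel harmony, progressive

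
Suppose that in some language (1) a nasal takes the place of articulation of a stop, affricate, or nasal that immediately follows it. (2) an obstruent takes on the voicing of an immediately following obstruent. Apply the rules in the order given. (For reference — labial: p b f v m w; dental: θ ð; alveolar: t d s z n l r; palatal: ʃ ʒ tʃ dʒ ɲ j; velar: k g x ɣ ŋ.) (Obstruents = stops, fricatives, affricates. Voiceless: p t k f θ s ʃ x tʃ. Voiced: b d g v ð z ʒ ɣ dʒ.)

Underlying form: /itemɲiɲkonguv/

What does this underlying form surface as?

Rule 1: /m/ before /ɲ/ (palatal) → [ɲ]
Rule 1: /ɲ/ before /k/ (velar) → [ŋ]
Rule 1: /n/ before /g/ (velar) → [ŋ]
After rule 1: iteɲɲiŋkoŋguv
Rule 2: no segment meets the rule's conditions; no change.

[iteɲɲiŋkoŋguv]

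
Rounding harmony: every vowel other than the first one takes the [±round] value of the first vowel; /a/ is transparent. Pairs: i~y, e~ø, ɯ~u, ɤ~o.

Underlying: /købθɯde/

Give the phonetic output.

/ɯ/ harmonizes with /ø/ ([+round]) → [u]
/e/ harmonizes with /ø/ ([+round]) → [ø]

[købθudø]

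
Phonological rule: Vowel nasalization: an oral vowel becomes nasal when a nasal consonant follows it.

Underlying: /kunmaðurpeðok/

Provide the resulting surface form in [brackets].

[kũnmaðurpeðok]

/u/ before nasal /n/ → [ũ]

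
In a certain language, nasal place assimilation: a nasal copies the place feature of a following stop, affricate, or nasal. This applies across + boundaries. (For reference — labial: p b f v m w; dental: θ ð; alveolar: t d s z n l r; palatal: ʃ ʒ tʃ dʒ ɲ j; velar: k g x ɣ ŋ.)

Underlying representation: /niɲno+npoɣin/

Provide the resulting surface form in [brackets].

[ninno+mpoɣin]

/ɲ/ before /n/ (alveolar) → [n]
/n/ before /p/ (labial) → [m]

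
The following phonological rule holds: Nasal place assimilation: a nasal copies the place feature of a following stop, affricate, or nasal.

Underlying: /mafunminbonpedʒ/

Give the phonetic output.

[mafummimbompedʒ]

/n/ before /m/ (labial) → [m]
/n/ before /b/ (labial) → [m]
/n/ before /p/ (labial) → [m]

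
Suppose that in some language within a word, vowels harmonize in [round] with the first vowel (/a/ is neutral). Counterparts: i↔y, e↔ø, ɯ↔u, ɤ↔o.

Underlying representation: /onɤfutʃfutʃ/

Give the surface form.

/ɤ/ harmonizes with /o/ ([+round]) → [o]

[onofutʃfutʃ]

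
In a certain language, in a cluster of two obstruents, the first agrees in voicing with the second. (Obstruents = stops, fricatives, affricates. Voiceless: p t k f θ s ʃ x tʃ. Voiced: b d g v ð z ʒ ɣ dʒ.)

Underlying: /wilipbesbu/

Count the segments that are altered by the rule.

/p/ before /b/ (voiced) → [b]
/s/ before /b/ (voiced) → [z]
2 segments change.

2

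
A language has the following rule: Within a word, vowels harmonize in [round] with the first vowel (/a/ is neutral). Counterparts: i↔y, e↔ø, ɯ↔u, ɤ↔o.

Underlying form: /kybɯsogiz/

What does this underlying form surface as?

[kybusogyz]

/ɯ/ harmonizes with /y/ ([+round]) → [u]
/i/ harmonizes with /y/ ([+round]) → [y]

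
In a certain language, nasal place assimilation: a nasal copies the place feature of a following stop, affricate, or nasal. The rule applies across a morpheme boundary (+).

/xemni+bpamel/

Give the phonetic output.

/m/ before /n/ (alveolar) → [n]

[xenni+bpamel]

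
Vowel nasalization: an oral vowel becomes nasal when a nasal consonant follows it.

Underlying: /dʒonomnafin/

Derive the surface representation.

[dʒõnõmnafĩn]

/o/ before nasal /n/ → [õ]
/o/ before nasal /m/ → [õ]
/i/ before nasal /n/ → [ĩ]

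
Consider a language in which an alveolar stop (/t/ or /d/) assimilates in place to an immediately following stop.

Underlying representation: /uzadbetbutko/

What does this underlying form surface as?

/d/ before /b/ (labial) → [b]
/t/ before /b/ (labial) → [p]
/t/ before /k/ (velar) → [k]

[uzabbepbukko]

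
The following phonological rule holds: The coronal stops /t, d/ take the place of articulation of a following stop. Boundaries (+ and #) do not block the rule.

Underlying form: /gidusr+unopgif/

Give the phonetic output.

no segment meets the rule's conditions; no change.

[gidusr+unopgif]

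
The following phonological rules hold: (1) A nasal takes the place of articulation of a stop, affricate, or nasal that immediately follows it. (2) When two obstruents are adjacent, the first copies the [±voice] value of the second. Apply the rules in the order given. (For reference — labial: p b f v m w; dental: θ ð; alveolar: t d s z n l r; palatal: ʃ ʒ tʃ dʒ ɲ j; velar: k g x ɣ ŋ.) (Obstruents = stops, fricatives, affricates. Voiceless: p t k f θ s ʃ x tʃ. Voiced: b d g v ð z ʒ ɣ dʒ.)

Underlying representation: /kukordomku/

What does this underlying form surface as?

Rule 1: /m/ before /k/ (velar) → [ŋ]
After rule 1: kukordoŋku
Rule 2: no segment meets the rule's conditions; no change.

[kukordoŋku]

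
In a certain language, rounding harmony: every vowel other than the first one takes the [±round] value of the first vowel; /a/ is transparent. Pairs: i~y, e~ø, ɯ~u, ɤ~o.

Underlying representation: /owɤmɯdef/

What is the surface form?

/ɤ/ harmonizes with /o/ ([+round]) → [o]
/ɯ/ harmonizes with /o/ ([+round]) → [u]
/e/ harmonizes with /o/ ([+round]) → [ø]

[owomudøf]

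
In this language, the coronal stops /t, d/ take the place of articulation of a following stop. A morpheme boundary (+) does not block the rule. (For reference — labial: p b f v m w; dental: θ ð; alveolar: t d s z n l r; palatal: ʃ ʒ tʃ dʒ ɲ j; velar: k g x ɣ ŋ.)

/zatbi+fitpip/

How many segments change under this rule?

/t/ before /b/ (labial) → [p]
/t/ before /p/ (labial) → [p]
2 segments change.

2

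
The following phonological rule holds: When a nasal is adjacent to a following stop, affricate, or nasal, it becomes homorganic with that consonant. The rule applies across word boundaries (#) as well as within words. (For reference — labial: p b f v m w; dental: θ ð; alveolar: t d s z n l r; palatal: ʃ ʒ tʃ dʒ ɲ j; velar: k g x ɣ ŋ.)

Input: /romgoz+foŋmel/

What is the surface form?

[roŋgoz+fommel]

/m/ before /g/ (velar) → [ŋ]
/ŋ/ before /m/ (labial) → [m]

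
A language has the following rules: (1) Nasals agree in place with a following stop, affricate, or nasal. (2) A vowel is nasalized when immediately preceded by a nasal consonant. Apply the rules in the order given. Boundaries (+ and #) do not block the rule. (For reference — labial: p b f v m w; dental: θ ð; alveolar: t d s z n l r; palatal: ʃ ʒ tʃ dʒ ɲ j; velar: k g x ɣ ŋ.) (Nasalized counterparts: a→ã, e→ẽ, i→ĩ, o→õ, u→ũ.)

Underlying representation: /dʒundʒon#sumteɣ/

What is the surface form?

[dʒuɲdʒon#sunteɣ]

Rule 1: /n/ before /dʒ/ (palatal) → [ɲ]
Rule 1: /m/ before /t/ (alveolar) → [n]
After rule 1: dʒuɲdʒon#sunteɣ
Rule 2: no segment meets the rule's conditions; no change.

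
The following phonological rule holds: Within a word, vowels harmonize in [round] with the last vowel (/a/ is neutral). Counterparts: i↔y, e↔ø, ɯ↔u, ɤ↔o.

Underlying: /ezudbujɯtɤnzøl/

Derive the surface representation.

[øzudbujutonzøl]

/e/ harmonizes with /ø/ ([+round]) → [ø]
/ɯ/ harmonizes with /ø/ ([+round]) → [u]
/ɤ/ harmonizes with /ø/ ([+round]) → [o]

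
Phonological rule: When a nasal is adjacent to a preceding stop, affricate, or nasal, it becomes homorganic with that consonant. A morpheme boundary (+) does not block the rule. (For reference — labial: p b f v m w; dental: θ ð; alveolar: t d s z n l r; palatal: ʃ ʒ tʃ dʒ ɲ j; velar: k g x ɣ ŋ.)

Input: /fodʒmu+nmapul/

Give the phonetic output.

/m/ after /dʒ/ (palatal) → [ɲ]
/m/ after /n/ (alveolar) → [n]

[fodʒɲu+nnapul]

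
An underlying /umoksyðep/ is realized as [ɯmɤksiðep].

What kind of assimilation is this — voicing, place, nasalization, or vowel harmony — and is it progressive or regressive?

/u/→[ɯ] /o/→[ɤ] /y/→[i].
Vowels agree with the last vowel, so the harmony is regressive.

vowel harmony, regressive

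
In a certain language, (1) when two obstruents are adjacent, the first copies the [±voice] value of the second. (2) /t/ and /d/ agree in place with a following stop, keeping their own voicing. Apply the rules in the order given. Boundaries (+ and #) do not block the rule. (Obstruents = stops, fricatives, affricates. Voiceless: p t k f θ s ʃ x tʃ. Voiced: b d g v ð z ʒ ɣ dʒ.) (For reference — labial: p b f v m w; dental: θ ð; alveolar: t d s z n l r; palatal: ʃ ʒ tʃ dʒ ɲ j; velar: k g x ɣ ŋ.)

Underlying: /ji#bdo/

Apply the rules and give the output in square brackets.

Rule 1: no segment meets the rule's conditions; no change.
After rule 1: ji#bdo
Rule 2: no segment meets the rule's conditions; no change.

[ji#bdo]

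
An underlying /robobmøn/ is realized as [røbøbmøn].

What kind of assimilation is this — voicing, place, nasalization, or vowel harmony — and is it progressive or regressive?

/o/→[ø] /o/→[ø].
Vowels agree with the last vowel, so the harmony is regressive.

vowel harmony, regressive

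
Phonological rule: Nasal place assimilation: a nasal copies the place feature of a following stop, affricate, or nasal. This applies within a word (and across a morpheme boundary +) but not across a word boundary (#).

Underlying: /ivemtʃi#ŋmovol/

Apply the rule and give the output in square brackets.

/m/ before /tʃ/ (palatal) → [ɲ]
/ŋ/ before /m/ (labial) → [m]

[iveɲtʃi#mmovol]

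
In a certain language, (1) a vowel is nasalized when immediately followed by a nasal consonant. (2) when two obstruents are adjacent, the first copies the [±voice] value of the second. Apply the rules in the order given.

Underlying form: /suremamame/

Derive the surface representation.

[surẽmãmãme]

Rule 1: /e/ before nasal /m/ → [ẽ]
Rule 1: /a/ before nasal /m/ → [ã]
Rule 1: /a/ before nasal /m/ → [ã]
After rule 1: surẽmãmãme
Rule 2: no segment meets the rule's conditions; no change.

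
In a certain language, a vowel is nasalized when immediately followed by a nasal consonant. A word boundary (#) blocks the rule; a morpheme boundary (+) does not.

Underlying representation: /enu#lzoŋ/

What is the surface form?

/e/ before nasal /n/ → [ẽ]
/o/ before nasal /ŋ/ → [õ]

[ẽnu#lzõŋ]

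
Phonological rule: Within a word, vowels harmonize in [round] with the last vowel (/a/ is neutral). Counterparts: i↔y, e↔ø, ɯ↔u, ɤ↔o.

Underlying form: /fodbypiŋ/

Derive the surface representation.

/o/ harmonizes with /i/ ([-round]) → [ɤ]
/y/ harmonizes with /i/ ([-round]) → [i]

[fɤdbipiŋ]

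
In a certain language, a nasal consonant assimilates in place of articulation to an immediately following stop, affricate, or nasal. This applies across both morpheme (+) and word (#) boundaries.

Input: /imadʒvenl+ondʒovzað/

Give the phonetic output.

[imadʒvenl+oɲdʒovzað]

/n/ before /dʒ/ (palatal) → [ɲ]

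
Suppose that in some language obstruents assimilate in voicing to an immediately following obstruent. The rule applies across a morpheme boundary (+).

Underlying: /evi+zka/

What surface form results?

[evi+ska]

/z/ before /k/ (voiceless) → [s]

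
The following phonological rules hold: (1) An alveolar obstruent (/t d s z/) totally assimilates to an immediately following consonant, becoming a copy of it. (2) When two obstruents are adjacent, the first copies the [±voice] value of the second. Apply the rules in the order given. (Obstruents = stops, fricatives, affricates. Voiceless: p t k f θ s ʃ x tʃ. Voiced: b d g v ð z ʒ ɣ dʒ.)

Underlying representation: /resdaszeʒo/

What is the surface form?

Rule 1: /s/ before /d/ → [d] (total assimilation)
Rule 1: /s/ before /z/ → [z] (total assimilation)
After rule 1: reddazzeʒo
Rule 2: no segment meets the rule's conditions; no change.

[reddazzeʒo]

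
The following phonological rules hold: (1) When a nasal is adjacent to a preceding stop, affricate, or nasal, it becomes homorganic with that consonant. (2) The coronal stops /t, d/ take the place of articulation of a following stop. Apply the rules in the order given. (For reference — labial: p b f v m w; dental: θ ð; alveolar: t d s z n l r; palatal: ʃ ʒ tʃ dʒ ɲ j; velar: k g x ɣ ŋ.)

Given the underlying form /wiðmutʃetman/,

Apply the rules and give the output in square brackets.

[wiðmutʃetnan]

Rule 1: /m/ after /t/ (alveolar) → [n]
After rule 1: wiðmutʃetnan
Rule 2: no segment meets the rule's conditions; no change.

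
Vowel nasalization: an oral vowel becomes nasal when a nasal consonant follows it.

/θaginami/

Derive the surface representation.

[θagĩnãmi]

/i/ before nasal /n/ → [ĩ]
/a/ before nasal /m/ → [ã]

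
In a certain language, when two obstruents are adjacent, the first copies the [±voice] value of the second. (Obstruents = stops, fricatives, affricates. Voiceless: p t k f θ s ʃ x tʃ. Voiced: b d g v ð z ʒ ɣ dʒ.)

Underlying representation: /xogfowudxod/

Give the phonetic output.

[xokfowutxod]

/g/ before /f/ (voiceless) → [k]
/d/ before /x/ (voiceless) → [t]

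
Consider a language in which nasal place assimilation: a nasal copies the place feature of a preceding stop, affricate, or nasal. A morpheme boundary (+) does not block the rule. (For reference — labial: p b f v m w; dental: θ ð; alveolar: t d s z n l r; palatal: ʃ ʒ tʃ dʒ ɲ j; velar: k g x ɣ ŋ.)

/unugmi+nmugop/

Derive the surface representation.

/m/ after /g/ (velar) → [ŋ]
/m/ after /n/ (alveolar) → [n]

[unugŋi+nnugop]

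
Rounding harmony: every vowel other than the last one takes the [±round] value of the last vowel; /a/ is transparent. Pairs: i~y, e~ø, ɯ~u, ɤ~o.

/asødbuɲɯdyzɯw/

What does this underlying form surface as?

[asedbɯɲɯdizɯw]

/ø/ harmonizes with /ɯ/ ([-round]) → [e]
/u/ harmonizes with /ɯ/ ([-round]) → [ɯ]
/y/ harmonizes with /ɯ/ ([-round]) → [i]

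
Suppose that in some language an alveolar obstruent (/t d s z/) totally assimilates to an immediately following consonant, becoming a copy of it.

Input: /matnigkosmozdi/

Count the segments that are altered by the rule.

/t/ before /n/ → [n] (total assimilation)
/s/ before /m/ → [m] (total assimilation)
/z/ before /d/ → [d] (total assimilation)
3 segments change.

3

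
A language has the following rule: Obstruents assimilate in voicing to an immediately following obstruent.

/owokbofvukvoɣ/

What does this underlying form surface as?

[owogbovvugvoɣ]

/k/ before /b/ (voiced) → [g]
/f/ before /v/ (voiced) → [v]
/k/ before /v/ (voiced) → [g]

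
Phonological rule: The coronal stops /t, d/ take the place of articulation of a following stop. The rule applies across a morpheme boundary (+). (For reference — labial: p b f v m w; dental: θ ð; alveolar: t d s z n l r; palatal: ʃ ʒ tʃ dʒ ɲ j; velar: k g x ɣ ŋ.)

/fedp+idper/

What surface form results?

[febp+ibper]

/d/ before /p/ (labial) → [b]
/d/ before /p/ (labial) → [b]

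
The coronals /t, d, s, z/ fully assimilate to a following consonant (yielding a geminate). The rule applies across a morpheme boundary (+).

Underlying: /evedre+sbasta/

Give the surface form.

/d/ before /r/ → [r] (total assimilation)
/s/ before /b/ → [b] (total assimilation)
/s/ before /t/ → [t] (total assimilation)

[everre+bbatta]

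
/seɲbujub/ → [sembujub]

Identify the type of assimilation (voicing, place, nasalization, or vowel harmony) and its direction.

/ɲ/→[m].
Each target copies a feature from the following segment, so the direction is regressive.

place assimilation, regressive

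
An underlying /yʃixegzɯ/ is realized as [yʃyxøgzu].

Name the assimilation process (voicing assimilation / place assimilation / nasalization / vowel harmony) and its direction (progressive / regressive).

vowel harmony, progressive

/i/→[y] /e/→[ø] /ɯ/→[u].
Vowels agree with the first vowel, so the harmony is progressive.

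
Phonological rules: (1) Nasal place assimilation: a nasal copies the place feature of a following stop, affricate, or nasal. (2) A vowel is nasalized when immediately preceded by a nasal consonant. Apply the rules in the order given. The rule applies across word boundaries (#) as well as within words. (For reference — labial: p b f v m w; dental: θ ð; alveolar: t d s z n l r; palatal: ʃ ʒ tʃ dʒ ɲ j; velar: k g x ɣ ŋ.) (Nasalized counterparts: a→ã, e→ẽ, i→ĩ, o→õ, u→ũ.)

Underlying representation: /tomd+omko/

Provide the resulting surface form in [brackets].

[tond+oŋko]

Rule 1: /m/ before /d/ (alveolar) → [n]
Rule 1: /m/ before /k/ (velar) → [ŋ]
After rule 1: tond+oŋko
Rule 2: no segment meets the rule's conditions; no change.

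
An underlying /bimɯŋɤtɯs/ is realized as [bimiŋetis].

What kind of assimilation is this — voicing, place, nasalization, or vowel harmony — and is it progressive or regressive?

vowel harmony, progressive

/ɯ/→[i] /ɤ/→[e] /ɯ/→[i].
Vowels agree with the first vowel, so the harmony is progressive.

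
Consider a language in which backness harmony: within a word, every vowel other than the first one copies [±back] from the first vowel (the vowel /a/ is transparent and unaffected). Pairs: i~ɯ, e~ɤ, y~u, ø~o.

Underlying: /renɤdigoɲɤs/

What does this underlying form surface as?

[renedigøɲes]

/ɤ/ harmonizes with /e/ ([-back]) → [e]
/o/ harmonizes with /e/ ([-back]) → [ø]
/ɤ/ harmonizes with /e/ ([-back]) → [e]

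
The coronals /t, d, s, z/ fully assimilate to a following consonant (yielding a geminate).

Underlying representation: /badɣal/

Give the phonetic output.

/d/ before /ɣ/ → [ɣ] (total assimilation)

[baɣɣal]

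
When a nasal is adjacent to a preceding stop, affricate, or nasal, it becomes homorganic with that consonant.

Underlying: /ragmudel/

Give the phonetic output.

[ragŋudel]

/m/ after /g/ (velar) → [ŋ]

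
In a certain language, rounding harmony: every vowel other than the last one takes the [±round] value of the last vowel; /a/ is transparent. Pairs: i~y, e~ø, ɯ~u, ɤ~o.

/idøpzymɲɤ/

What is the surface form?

[idepzimɲɤ]

/ø/ harmonizes with /ɤ/ ([-round]) → [e]
/y/ harmonizes with /ɤ/ ([-round]) → [i]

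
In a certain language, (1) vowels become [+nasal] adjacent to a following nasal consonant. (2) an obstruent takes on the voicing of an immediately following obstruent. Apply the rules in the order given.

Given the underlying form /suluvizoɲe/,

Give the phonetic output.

[suluvizõɲe]

Rule 1: /o/ before nasal /ɲ/ → [õ]
After rule 1: suluvizõɲe
Rule 2: no segment meets the rule's conditions; no change.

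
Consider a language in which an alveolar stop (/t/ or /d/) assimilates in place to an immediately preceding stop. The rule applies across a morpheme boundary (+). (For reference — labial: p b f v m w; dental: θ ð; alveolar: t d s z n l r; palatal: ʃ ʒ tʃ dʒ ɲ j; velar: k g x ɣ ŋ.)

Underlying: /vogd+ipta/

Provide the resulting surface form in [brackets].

/d/ after /g/ (velar) → [g]
/t/ after /p/ (labial) → [p]

[vogg+ippa]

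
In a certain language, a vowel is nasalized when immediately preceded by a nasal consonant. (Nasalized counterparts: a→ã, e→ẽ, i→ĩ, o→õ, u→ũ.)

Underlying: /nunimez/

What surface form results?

[nũnĩmẽz]

/u/ after nasal /n/ → [ũ]
/i/ after nasal /n/ → [ĩ]
/e/ after nasal /m/ → [ẽ]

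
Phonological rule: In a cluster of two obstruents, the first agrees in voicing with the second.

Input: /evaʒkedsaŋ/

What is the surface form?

[evaʃketsaŋ]

/ʒ/ before /k/ (voiceless) → [ʃ]
/d/ before /s/ (voiceless) → [t]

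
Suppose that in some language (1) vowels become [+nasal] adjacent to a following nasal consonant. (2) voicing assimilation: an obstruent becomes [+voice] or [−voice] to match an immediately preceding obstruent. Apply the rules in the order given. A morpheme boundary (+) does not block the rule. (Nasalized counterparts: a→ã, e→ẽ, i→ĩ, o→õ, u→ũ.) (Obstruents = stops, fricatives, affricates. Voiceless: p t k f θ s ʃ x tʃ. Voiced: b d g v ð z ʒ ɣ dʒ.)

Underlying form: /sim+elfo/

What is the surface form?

[sĩm+elfo]

Rule 1: /i/ before nasal /m/ → [ĩ]
After rule 1: sĩm+elfo
Rule 2: no segment meets the rule's conditions; no change.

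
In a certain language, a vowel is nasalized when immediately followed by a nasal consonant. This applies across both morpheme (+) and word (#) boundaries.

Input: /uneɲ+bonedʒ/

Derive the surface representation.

[ũnẽɲ+bõnedʒ]

/u/ before nasal /n/ → [ũ]
/e/ before nasal /ɲ/ → [ẽ]
/o/ before nasal /n/ → [õ]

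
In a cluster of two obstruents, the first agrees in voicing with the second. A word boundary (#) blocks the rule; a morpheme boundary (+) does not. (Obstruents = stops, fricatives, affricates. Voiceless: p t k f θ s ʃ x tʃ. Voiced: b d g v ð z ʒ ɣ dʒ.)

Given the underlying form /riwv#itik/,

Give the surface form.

[riwv#itik]

no segment meets the rule's conditions; no change.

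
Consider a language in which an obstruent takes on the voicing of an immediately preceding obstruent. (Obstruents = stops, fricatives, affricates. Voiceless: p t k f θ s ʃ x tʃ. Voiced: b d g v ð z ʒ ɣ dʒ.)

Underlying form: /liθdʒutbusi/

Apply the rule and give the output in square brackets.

/dʒ/ after /θ/ (voiceless) → [tʃ]
/b/ after /t/ (voiceless) → [p]

[liθtʃutpusi]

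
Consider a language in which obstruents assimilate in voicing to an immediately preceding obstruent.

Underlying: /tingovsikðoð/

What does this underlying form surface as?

/s/ after /v/ (voiced) → [z]
/ð/ after /k/ (voiceless) → [θ]

[tingovzikθoð]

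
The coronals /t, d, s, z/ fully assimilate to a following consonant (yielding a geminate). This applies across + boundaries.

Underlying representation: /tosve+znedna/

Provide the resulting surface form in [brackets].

/s/ before /v/ → [v] (total assimilation)
/z/ before /n/ → [n] (total assimilation)
/d/ before /n/ → [n] (total assimilation)

[tovve+nnenna]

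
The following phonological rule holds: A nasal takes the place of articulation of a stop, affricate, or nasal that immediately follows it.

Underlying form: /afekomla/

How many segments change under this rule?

No segment meets the rule's conditions.

0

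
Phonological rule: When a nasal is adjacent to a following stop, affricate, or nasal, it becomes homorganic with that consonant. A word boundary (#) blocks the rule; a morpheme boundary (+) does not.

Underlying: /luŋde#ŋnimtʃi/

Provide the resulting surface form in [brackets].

/ŋ/ before /d/ (alveolar) → [n]
/ŋ/ before /n/ (alveolar) → [n]
/m/ before /tʃ/ (palatal) → [ɲ]

[lunde#nniɲtʃi]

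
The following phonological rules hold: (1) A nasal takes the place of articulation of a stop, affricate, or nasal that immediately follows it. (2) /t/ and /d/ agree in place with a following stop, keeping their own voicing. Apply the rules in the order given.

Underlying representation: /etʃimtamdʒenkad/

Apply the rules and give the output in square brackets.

Rule 1: /m/ before /t/ (alveolar) → [n]
Rule 1: /m/ before /dʒ/ (palatal) → [ɲ]
Rule 1: /n/ before /k/ (velar) → [ŋ]
After rule 1: etʃintaɲdʒeŋkad
Rule 2: no segment meets the rule's conditions; no change.

[etʃintaɲdʒeŋkad]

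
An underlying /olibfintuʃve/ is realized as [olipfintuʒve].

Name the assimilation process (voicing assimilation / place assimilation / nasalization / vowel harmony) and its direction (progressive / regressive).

voicing assimilation, regressive

/b/→[p] /ʃ/→[ʒ].
Each target copies a feature from the following segment, so the direction is regressive.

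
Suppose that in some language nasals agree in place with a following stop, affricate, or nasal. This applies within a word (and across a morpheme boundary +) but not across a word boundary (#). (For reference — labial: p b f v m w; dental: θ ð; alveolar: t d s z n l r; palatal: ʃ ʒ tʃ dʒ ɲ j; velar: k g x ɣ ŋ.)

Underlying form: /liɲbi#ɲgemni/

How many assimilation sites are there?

/ɲ/ before /b/ (labial) → [m]
/ɲ/ before /g/ (velar) → [ŋ]
/m/ before /n/ (alveolar) → [n]
3 segments change.

3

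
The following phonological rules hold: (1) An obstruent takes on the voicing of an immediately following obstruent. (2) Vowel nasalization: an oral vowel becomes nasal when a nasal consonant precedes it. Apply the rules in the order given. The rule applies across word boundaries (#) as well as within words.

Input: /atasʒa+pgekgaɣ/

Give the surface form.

[atazʒa+bgeggaɣ]

Rule 1: /s/ before /ʒ/ (voiced) → [z]
Rule 1: /p/ before /g/ (voiced) → [b]
Rule 1: /k/ before /g/ (voiced) → [g]
After rule 1: atazʒa+bgeggaɣ
Rule 2: no segment meets the rule's conditions; no change.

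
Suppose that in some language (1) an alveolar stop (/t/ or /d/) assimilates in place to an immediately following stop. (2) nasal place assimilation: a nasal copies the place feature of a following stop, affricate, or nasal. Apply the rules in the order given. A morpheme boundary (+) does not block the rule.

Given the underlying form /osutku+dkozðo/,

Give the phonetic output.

Rule 1: /t/ before /k/ (velar) → [k]
Rule 1: /d/ before /k/ (velar) → [g]
After rule 1: osukku+gkozðo
Rule 2: no segment meets the rule's conditions; no change.

[osukku+gkozðo]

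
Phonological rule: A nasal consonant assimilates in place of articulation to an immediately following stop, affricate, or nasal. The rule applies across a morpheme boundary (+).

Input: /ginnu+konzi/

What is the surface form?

no segment meets the rule's conditions; no change.

[ginnu+konzi]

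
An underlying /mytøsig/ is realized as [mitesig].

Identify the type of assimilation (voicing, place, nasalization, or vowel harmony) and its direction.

vowel harmony, regressive

/y/→[i] /ø/→[e].
Vowels agree with the last vowel, so the harmony is regressive.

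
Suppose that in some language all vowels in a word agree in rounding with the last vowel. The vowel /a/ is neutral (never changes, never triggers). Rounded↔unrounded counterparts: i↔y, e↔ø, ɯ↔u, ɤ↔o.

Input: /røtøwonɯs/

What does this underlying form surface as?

[retewɤnɯs]

/ø/ harmonizes with /ɯ/ ([-round]) → [e]
/ø/ harmonizes with /ɯ/ ([-round]) → [e]
/o/ harmonizes with /ɯ/ ([-round]) → [ɤ]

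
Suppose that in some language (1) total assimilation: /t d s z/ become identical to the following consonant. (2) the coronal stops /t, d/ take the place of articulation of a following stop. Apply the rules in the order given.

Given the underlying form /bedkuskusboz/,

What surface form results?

Rule 1: /d/ before /k/ → [k] (total assimilation)
Rule 1: /s/ before /k/ → [k] (total assimilation)
Rule 1: /s/ before /b/ → [b] (total assimilation)
After rule 1: bekkukkubboz
Rule 2: no segment meets the rule's conditions; no change.

[bekkukkubboz]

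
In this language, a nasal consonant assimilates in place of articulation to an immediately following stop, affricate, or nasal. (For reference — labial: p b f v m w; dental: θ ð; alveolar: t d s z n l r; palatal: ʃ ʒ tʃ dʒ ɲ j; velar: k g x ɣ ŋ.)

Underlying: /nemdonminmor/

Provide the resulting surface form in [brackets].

/m/ before /d/ (alveolar) → [n]
/n/ before /m/ (labial) → [m]
/n/ before /m/ (labial) → [m]

[nendommimmor]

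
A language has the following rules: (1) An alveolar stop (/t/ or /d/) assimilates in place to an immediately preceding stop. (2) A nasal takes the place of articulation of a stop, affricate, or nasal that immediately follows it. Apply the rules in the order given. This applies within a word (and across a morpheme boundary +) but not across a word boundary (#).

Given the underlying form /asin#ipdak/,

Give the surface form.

Rule 1: /d/ after /p/ (labial) → [b]
After rule 1: asin#ipbak
Rule 2: no segment meets the rule's conditions; no change.

[asin#ipbak]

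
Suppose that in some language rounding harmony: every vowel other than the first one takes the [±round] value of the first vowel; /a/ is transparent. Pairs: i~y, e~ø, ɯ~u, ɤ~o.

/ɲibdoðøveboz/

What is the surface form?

[ɲibdɤðevebɤz]

/o/ harmonizes with /i/ ([-round]) → [ɤ]
/ø/ harmonizes with /i/ ([-round]) → [e]
/o/ harmonizes with /i/ ([-round]) → [ɤ]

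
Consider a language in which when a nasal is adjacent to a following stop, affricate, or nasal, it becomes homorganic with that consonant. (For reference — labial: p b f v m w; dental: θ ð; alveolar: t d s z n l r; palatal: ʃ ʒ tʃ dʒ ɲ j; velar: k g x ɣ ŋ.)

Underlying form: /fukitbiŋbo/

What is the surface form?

[fukitbimbo]

/ŋ/ before /b/ (labial) → [m]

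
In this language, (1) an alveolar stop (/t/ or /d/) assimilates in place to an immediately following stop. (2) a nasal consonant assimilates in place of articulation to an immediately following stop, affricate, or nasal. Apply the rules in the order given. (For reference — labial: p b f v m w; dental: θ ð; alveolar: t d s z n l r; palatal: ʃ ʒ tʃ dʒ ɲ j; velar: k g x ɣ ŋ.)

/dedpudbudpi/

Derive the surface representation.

Rule 1: /d/ before /p/ (labial) → [b]
Rule 1: /d/ before /b/ (labial) → [b]
Rule 1: /d/ before /p/ (labial) → [b]
After rule 1: debpubbubpi
Rule 2: no segment meets the rule's conditions; no change.

[debpubbubpi]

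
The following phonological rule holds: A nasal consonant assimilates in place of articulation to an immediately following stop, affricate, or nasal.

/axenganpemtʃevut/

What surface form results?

[axeŋgampeɲtʃevut]

/n/ before /g/ (velar) → [ŋ]
/n/ before /p/ (labial) → [m]
/m/ before /tʃ/ (palatal) → [ɲ]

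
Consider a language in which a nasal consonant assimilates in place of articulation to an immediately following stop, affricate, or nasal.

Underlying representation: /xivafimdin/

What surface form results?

[xivafindin]

/m/ before /d/ (alveolar) → [n]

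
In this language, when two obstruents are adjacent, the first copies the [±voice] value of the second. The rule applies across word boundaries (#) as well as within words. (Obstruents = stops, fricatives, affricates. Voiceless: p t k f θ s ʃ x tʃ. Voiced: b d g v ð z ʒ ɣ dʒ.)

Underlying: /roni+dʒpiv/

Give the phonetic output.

[roni+tʃpiv]

/dʒ/ before /p/ (voiceless) → [tʃ]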